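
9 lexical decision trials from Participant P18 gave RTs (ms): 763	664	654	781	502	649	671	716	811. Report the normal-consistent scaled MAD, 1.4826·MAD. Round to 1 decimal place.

66.7 ms

Sorted: 502, 649, 654, 664, 671, 716, 763, 781, 811 → median = 671
|x − 671| sorted: 0, 7, 17, 22, 45, 92, 110, 140, 169 → MAD = 45
Robust SD ≈ 1.4826 × 45 = 66.717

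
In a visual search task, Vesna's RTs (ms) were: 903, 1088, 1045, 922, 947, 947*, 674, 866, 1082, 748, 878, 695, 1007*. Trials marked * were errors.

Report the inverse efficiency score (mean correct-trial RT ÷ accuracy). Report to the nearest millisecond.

Correct trials (n=11): 903, 1088, 1045, 922, 947, 674, 866, 1082, 748, 878, 695
Mean correct RT = 9848/11 = 895.2727 ms
Proportion correct = 11/13
IES = 895.2727 / (11/13) = 1058.050 ms

1058 ms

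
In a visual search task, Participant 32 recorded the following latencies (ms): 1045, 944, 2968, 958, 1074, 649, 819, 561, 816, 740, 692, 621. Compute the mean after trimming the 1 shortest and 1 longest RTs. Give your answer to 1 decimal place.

835.8 ms

Sorted: 561, 621, 649, 692, 740, 816, 819, 944, 958, 1045, 1074, 2968
Drop lowest 1 (561) and highest 1 (2968)
Remaining (n=10): Σ = 8358, mean = 8358/10 = 835.800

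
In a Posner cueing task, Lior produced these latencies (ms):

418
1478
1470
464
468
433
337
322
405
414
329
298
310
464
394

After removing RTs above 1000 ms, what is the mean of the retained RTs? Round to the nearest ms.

389 ms

Excluded: 1470, 1478
Retained (n=13): Σ = 5056
Mean = 5056/13 = 388.9231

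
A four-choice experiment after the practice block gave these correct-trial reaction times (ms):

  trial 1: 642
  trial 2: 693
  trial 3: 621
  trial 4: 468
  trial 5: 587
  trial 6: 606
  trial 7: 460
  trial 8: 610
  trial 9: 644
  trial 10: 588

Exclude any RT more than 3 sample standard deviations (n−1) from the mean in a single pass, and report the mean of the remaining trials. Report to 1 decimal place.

591.9 ms

n = 10, ΣRT = 5919, M = 591.900
Σ(x−M)² = 49606.90; s = √(49606.90/9) = 74.242
Cutoffs: 591.900 ± 3·74.242 → [369.2, 814.6]
No RTs fall outside the cutoffs; all 10 retained. Mean = 5919/10 = 591.900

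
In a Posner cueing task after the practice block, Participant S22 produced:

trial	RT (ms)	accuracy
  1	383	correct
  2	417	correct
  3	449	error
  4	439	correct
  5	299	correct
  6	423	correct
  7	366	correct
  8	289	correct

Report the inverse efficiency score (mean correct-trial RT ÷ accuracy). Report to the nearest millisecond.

427 ms

Correct trials (n=7): 383, 417, 439, 299, 423, 366, 289
Mean correct RT = 2616/7 = 373.7143 ms
Proportion correct = 7/8
IES = 373.7143 / (7/8) = 427.102 ms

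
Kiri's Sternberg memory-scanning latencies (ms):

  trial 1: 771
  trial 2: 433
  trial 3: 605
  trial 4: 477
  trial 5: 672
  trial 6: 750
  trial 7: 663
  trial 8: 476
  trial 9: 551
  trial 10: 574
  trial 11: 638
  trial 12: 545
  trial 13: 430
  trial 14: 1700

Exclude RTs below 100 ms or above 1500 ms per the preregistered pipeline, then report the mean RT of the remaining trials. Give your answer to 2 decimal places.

583.46 ms

Excluded: 1700
Retained (n=13): Σ = 7585
Mean = 7585/13 = 583.4615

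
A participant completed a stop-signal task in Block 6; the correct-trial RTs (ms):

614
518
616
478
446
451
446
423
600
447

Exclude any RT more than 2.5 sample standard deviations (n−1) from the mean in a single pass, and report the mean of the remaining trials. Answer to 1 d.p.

503.9 ms

n = 10, ΣRT = 5039, M = 503.900
Σ(x−M)² = 54078.90; s = √(54078.90/9) = 77.516
Cutoffs: 503.900 ± 2.5·77.516 → [310.1, 697.7]
No RTs fall outside the cutoffs; all 10 retained. Mean = 5039/10 = 503.900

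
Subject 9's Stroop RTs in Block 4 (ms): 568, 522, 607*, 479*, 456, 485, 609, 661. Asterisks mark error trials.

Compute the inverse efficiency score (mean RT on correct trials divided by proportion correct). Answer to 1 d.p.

733.6 ms

Correct trials (n=6): 568, 522, 456, 485, 609, 661
Mean correct RT = 3301/6 = 550.1667 ms
Proportion correct = 6/8
IES = 550.1667 / (6/8) = 733.556 ms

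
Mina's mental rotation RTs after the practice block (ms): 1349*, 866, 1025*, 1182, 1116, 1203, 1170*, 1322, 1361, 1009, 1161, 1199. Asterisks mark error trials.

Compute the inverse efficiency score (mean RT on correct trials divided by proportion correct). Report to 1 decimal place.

Correct trials (n=9): 866, 1182, 1116, 1203, 1322, 1361, 1009, 1161, 1199
Mean correct RT = 10419/9 = 1157.6667 ms
Proportion correct = 9/12
IES = 1157.6667 / (9/12) = 1543.556 ms

1543.6 ms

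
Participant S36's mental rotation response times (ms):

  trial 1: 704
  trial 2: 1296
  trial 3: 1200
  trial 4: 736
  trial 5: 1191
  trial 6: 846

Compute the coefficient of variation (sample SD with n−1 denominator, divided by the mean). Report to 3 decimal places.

n = 6, Σ = 5973, M = 995.5000
Σ(x−M)² = 345003.500; s = √(345003.500/5) = 262.6798
CV = 262.6798 / 995.5000 = 0.26387

0.264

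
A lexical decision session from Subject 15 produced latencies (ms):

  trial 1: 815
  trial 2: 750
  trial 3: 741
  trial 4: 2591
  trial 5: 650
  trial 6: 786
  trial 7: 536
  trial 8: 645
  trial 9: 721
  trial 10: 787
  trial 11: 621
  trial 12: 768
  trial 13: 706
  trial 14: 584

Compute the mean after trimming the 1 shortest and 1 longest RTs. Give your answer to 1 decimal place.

714.5 ms

Sorted: 536, 584, 621, 645, 650, 706, 721, 741, 750, 768, 786, 787, 815, 2591
Drop lowest 1 (536) and highest 1 (2591)
Remaining (n=12): Σ = 8574, mean = 8574/12 = 714.500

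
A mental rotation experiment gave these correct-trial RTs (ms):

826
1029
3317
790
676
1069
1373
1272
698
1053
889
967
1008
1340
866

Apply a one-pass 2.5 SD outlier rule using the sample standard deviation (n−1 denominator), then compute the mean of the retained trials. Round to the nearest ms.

990 ms

n = 15, ΣRT = 17173, M = 1144.867
Σ(x−M)² = 5692803.73; s = √(5692803.73/14) = 637.675
Cutoffs: 1144.867 ± 2.5·637.675 → [-449.3, 2739.1]
Outside: 3317 → excluded.
Retained (n=14): Σ = 13856, mean = 13856/14 = 989.714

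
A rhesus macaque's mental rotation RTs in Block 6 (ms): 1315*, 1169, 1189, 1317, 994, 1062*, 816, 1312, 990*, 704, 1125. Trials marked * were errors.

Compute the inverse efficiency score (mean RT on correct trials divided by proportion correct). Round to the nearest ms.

1483 ms

Correct trials (n=8): 1169, 1189, 1317, 994, 816, 1312, 704, 1125
Mean correct RT = 8626/8 = 1078.2500 ms
Proportion correct = 8/11
IES = 1078.2500 / (8/11) = 1482.594 ms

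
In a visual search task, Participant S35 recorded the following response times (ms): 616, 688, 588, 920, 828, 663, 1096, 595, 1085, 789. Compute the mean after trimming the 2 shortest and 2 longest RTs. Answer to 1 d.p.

750.7 ms

Sorted: 588, 595, 616, 663, 688, 789, 828, 920, 1085, 1096
Drop lowest 2 (588, 595) and highest 2 (1085, 1096)
Remaining (n=6): Σ = 4504, mean = 4504/6 = 750.667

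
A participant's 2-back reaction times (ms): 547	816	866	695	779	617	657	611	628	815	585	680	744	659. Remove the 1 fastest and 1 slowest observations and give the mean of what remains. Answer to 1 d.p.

Sorted: 547, 585, 611, 617, 628, 657, 659, 680, 695, 744, 779, 815, 816, 866
Drop lowest 1 (547) and highest 1 (866)
Remaining (n=12): Σ = 8286, mean = 8286/12 = 690.500

690.5 ms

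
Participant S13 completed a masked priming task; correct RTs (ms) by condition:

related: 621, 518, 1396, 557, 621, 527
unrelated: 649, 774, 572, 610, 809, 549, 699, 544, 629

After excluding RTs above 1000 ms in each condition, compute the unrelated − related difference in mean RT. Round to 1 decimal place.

related: exclude 1396
M(related) = 2844/5 = 568.800
M(unrelated) = 5835/9 = 648.333
Difference = 648.333 − 568.800 = 79.533 ms

79.5 ms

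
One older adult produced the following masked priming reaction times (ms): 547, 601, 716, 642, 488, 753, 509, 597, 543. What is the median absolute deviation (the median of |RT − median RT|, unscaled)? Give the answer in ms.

Sorted: 488, 509, 543, 547, 597, 601, 642, 716, 753 → median = 597
|x − 597|: 50, 4, 119, 45, 109, 156, 88, 0, 54
Sorted deviations: 0, 4, 45, 50, 54, 88, 109, 119, 156 → MAD = 54

54 ms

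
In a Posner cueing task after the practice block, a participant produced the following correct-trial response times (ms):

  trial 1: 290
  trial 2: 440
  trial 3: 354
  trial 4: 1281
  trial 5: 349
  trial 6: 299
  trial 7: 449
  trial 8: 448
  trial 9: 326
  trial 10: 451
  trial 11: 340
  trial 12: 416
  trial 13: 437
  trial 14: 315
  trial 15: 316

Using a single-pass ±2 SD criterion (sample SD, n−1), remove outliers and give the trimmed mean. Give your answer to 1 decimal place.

n = 15, ΣRT = 6511, M = 434.067
Σ(x−M)² = 819658.93; s = √(819658.93/14) = 241.965
Cutoffs: 434.067 ± 2·241.965 → [-49.9, 918.0]
Outside: 1281 → excluded.
Retained (n=14): Σ = 5230, mean = 5230/14 = 373.571

373.6 ms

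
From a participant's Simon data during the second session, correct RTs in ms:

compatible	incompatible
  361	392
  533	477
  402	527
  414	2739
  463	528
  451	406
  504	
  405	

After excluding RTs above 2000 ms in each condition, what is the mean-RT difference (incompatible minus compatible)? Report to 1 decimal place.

incompatible: exclude 2739
M(compatible) = 3533/8 = 441.625
M(incompatible) = 2330/5 = 466.000
Difference = 466.000 − 441.625 = 24.375 ms

24.4 ms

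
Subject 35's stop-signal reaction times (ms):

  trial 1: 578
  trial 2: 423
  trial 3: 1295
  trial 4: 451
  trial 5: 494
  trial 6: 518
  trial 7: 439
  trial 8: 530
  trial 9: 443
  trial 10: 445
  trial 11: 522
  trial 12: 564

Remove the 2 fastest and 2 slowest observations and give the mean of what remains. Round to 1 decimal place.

495.9 ms

Sorted: 423, 439, 443, 445, 451, 494, 518, 522, 530, 564, 578, 1295
Drop lowest 2 (423, 439) and highest 2 (578, 1295)
Remaining (n=8): Σ = 3967, mean = 3967/8 = 495.875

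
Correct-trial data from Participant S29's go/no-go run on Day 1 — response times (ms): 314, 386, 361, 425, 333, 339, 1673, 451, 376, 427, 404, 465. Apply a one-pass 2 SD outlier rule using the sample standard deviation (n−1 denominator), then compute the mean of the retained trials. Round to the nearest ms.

n = 12, ΣRT = 5954, M = 496.167
Σ(x−M)² = 1535647.67; s = √(1535647.67/11) = 373.637
Cutoffs: 496.167 ± 2·373.637 → [-251.1, 1243.4]
Outside: 1673 → excluded.
Retained (n=11): Σ = 4281, mean = 4281/11 = 389.182

389 ms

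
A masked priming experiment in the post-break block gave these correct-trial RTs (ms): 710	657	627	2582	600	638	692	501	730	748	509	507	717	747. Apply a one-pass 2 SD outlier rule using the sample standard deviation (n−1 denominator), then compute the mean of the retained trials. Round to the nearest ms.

645 ms

n = 14, ΣRT = 10965, M = 783.214
Σ(x−M)² = 3585198.36; s = √(3585198.36/13) = 525.152
Cutoffs: 783.214 ± 2·525.152 → [-267.1, 1833.5]
Outside: 2582 → excluded.
Retained (n=13): Σ = 8383, mean = 8383/13 = 644.846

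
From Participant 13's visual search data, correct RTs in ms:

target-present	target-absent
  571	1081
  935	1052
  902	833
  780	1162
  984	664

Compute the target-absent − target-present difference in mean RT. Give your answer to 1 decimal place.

124.0 ms

M(target-present) = 4172/5 = 834.400
M(target-absent) = 4792/5 = 958.400
Difference = 958.400 − 834.400 = 124.000 ms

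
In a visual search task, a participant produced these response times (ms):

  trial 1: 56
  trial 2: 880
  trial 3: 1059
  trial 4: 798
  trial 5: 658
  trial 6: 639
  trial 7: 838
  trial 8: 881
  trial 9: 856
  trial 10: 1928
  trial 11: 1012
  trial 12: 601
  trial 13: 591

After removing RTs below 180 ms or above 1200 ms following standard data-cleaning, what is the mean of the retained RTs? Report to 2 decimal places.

Excluded: 56, 1928
Retained (n=11): Σ = 8813
Mean = 8813/11 = 801.1818

801.18 ms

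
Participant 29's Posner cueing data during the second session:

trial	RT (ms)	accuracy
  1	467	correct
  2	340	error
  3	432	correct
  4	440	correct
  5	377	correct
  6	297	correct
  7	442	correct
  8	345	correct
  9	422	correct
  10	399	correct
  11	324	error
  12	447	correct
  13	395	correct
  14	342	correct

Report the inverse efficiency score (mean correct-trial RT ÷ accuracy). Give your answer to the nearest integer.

467 ms

Correct trials (n=12): 467, 432, 440, 377, 297, 442, 345, 422, 399, 447, 395, 342
Mean correct RT = 4805/12 = 400.4167 ms
Proportion correct = 12/14
IES = 400.4167 / (12/14) = 467.153 ms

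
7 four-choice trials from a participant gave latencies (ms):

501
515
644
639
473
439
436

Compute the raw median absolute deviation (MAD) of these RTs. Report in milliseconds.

Sorted: 436, 439, 473, 501, 515, 639, 644 → median = 501
|x − 501|: 0, 14, 143, 138, 28, 62, 65
Sorted deviations: 0, 14, 28, 62, 65, 138, 143 → MAD = 62

62 ms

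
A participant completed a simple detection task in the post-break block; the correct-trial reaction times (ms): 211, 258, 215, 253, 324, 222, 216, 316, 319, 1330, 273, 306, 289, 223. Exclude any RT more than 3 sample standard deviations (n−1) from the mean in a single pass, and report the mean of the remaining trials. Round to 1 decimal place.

n = 14, ΣRT = 4755, M = 339.643
Σ(x−M)² = 1079165.21; s = √(1079165.21/13) = 288.119
Cutoffs: 339.643 ± 3·288.119 → [-524.7, 1204.0]
Outside: 1330 → excluded.
Retained (n=13): Σ = 3425, mean = 3425/13 = 263.462

263.5 ms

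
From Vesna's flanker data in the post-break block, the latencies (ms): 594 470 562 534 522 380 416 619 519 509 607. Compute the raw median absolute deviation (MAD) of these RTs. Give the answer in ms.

Sorted: 380, 416, 470, 509, 519, 522, 534, 562, 594, 607, 619 → median = 522
|x − 522|: 72, 52, 40, 12, 0, 142, 106, 97, 3, 13, 85
Sorted deviations: 0, 3, 12, 13, 40, 52, 72, 85, 97, 106, 142 → MAD = 52

52 ms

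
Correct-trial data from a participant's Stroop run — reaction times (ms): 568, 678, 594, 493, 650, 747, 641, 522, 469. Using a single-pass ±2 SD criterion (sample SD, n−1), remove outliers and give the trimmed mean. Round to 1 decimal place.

595.8 ms

n = 9, ΣRT = 5362, M = 595.778
Σ(x−M)² = 67467.56; s = √(67467.56/8) = 91.834
Cutoffs: 595.778 ± 2·91.834 → [412.1, 779.4]
No RTs fall outside the cutoffs; all 9 retained. Mean = 5362/9 = 595.778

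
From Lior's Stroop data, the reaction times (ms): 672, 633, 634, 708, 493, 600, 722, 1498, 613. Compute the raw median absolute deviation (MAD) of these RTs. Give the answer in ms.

Sorted: 493, 600, 613, 633, 634, 672, 708, 722, 1498 → median = 634
|x − 634|: 38, 1, 0, 74, 141, 34, 88, 864, 21
Sorted deviations: 0, 1, 21, 34, 38, 74, 88, 141, 864 → MAD = 38

38 ms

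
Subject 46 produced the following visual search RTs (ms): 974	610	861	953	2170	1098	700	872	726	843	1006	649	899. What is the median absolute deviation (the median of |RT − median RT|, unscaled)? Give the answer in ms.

134 ms

Sorted: 610, 649, 700, 726, 843, 861, 872, 899, 953, 974, 1006, 1098, 2170 → median = 872
|x − 872|: 102, 262, 11, 81, 1298, 226, 172, 0, 146, 29, 134, 223, 27
Sorted deviations: 0, 11, 27, 29, 81, 102, 134, 146, 172, 223, 226, 262, 1298 → MAD = 134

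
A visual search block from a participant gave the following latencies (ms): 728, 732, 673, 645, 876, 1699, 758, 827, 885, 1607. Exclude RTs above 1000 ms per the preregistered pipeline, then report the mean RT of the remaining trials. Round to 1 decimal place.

Excluded: 1607, 1699
Retained (n=8): Σ = 6124
Mean = 6124/8 = 765.5000

765.5 ms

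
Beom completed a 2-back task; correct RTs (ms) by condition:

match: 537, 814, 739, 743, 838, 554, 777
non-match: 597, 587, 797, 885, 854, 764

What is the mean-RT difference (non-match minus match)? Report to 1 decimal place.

32.8 ms

M(match) = 5002/7 = 714.571
M(non-match) = 4484/6 = 747.333
Difference = 747.333 − 714.571 = 32.762 ms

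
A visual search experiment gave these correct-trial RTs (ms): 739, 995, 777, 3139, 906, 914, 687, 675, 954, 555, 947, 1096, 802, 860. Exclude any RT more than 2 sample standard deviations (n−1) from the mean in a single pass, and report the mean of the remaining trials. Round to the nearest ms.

839 ms

n = 14, ΣRT = 14046, M = 1003.286
Σ(x−M)² = 5183840.86; s = √(5183840.86/13) = 631.472
Cutoffs: 1003.286 ± 2·631.472 → [-259.7, 2266.2]
Outside: 3139 → excluded.
Retained (n=13): Σ = 10907, mean = 10907/13 = 839.000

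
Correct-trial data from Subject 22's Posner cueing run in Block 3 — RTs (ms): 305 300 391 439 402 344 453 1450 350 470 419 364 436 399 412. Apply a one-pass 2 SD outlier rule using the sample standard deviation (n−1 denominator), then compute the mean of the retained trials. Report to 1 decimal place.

391.7 ms

n = 15, ΣRT = 6934, M = 462.267
Σ(x−M)² = 1081416.93; s = √(1081416.93/14) = 277.928
Cutoffs: 462.267 ± 2·277.928 → [-93.6, 1018.1]
Outside: 1450 → excluded.
Retained (n=14): Σ = 5484, mean = 5484/14 = 391.714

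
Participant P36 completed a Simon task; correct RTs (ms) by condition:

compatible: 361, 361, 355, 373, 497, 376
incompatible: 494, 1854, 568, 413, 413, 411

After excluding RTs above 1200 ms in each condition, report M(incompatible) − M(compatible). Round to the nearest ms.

incompatible: exclude 1854
M(compatible) = 2323/6 = 387.167
M(incompatible) = 2299/5 = 459.800
Difference = 459.800 − 387.167 = 72.633 ms

73 ms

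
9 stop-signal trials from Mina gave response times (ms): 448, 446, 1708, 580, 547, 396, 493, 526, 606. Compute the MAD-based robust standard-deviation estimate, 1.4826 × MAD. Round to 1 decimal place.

Sorted: 396, 446, 448, 493, 526, 547, 580, 606, 1708 → median = 526
|x − 526| sorted: 0, 21, 33, 54, 78, 80, 80, 130, 1182 → MAD = 78
Robust SD ≈ 1.4826 × 78 = 115.643

115.6 ms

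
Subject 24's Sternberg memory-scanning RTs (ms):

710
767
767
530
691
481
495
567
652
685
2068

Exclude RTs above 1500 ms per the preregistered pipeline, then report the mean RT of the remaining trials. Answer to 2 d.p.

Excluded: 2068
Retained (n=10): Σ = 6345
Mean = 6345/10 = 634.5000

634.50 ms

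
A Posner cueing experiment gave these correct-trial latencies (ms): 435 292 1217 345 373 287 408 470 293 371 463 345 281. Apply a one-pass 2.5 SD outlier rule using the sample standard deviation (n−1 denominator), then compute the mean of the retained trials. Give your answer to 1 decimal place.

363.6 ms

n = 13, ΣRT = 5580, M = 429.231
Σ(x−M)² = 724202.31; s = √(724202.31/12) = 245.663
Cutoffs: 429.231 ± 2.5·245.663 → [-184.9, 1043.4]
Outside: 1217 → excluded.
Retained (n=12): Σ = 4363, mean = 4363/12 = 363.583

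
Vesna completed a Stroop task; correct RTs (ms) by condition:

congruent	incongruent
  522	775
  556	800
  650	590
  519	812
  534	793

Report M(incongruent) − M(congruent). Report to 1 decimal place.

197.8 ms

M(congruent) = 2781/5 = 556.200
M(incongruent) = 3770/5 = 754.000
Difference = 754.000 − 556.200 = 197.800 ms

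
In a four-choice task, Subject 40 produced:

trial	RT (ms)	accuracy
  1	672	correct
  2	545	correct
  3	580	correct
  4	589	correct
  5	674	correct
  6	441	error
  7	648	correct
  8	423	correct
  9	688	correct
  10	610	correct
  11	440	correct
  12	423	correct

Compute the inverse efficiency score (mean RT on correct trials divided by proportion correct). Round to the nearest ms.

Correct trials (n=11): 672, 545, 580, 589, 674, 648, 423, 688, 610, 440, 423
Mean correct RT = 6292/11 = 572.0000 ms
Proportion correct = 11/12
IES = 572.0000 / (11/12) = 624.000 ms

624 ms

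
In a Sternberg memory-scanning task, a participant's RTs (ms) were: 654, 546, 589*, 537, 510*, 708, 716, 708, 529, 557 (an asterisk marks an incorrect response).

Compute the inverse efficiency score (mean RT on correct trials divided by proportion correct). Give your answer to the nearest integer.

Correct trials (n=8): 654, 546, 537, 708, 716, 708, 529, 557
Mean correct RT = 4955/8 = 619.3750 ms
Proportion correct = 8/10
IES = 619.3750 / (8/10) = 774.219 ms

774 ms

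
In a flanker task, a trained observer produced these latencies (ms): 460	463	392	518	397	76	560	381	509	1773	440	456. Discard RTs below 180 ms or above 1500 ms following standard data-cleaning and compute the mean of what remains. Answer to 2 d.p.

457.60 ms

Excluded: 76, 1773
Retained (n=10): Σ = 4576
Mean = 4576/10 = 457.6000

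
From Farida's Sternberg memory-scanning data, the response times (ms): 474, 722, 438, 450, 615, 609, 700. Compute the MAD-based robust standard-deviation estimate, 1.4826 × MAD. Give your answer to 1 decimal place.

Sorted: 438, 450, 474, 609, 615, 700, 722 → median = 609
|x − 609| sorted: 0, 6, 91, 113, 135, 159, 171 → MAD = 113
Robust SD ≈ 1.4826 × 113 = 167.534

167.5 ms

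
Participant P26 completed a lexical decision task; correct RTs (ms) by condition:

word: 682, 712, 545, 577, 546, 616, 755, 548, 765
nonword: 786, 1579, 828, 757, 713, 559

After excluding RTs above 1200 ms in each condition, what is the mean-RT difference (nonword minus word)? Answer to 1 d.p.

nonword: exclude 1579
M(word) = 5746/9 = 638.444
M(nonword) = 3643/5 = 728.600
Difference = 728.600 − 638.444 = 90.156 ms

90.2 ms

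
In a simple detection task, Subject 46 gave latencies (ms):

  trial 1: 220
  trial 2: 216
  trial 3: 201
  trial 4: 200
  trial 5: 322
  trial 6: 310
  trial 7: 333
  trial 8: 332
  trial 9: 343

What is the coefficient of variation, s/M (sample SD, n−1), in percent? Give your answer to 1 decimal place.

23.1%

n = 9, Σ = 2477, M = 275.2222
Σ(x−M)² = 32277.556; s = √(32277.556/8) = 63.5192
CV = 63.5192 / 275.2222 = 0.23079 = 23.079%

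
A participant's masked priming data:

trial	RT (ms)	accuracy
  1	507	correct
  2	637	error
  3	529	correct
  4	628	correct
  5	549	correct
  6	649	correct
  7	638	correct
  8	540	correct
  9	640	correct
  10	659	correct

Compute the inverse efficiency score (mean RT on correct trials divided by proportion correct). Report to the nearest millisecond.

659 ms

Correct trials (n=9): 507, 529, 628, 549, 649, 638, 540, 640, 659
Mean correct RT = 5339/9 = 593.2222 ms
Proportion correct = 9/10
IES = 593.2222 / (9/10) = 659.136 ms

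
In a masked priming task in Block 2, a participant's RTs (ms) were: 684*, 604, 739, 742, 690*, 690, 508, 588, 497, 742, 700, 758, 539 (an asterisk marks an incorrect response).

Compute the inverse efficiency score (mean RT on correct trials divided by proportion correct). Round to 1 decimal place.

Correct trials (n=11): 604, 739, 742, 690, 508, 588, 497, 742, 700, 758, 539
Mean correct RT = 7107/11 = 646.0909 ms
Proportion correct = 11/13
IES = 646.0909 / (11/13) = 763.562 ms

763.6 ms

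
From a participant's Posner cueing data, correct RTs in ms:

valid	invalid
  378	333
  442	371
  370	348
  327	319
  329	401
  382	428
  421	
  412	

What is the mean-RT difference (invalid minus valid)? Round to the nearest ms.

M(valid) = 3061/8 = 382.625
M(invalid) = 2200/6 = 366.667
Difference = 366.667 − 382.625 = -15.958 ms

-16 ms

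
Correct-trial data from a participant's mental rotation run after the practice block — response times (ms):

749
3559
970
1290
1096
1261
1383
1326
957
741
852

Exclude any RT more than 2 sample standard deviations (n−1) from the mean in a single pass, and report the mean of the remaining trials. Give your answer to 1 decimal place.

1062.5 ms

n = 11, ΣRT = 14184, M = 1289.455
Σ(x−M)² = 6195994.73; s = √(6195994.73/10) = 787.146
Cutoffs: 1289.455 ± 2·787.146 → [-284.8, 2863.7]
Outside: 3559 → excluded.
Retained (n=10): Σ = 10625, mean = 10625/10 = 1062.500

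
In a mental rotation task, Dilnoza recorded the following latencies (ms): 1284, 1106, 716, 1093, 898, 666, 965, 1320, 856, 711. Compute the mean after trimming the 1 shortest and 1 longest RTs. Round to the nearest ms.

954 ms

Sorted: 666, 711, 716, 856, 898, 965, 1093, 1106, 1284, 1320
Drop lowest 1 (666) and highest 1 (1320)
Remaining (n=8): Σ = 7629, mean = 7629/8 = 953.625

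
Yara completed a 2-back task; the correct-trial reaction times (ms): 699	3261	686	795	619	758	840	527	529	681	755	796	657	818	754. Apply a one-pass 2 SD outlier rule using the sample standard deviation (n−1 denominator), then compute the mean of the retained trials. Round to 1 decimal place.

n = 15, ΣRT = 13175, M = 878.333
Σ(x−M)² = 6210887.33; s = √(6210887.33/14) = 666.059
Cutoffs: 878.333 ± 2·666.059 → [-453.8, 2210.5]
Outside: 3261 → excluded.
Retained (n=14): Σ = 9914, mean = 9914/14 = 708.143

708.1 ms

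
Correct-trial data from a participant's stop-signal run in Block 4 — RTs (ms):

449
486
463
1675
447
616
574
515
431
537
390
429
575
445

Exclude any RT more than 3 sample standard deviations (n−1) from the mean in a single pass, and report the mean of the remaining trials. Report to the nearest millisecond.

n = 14, ΣRT = 8032, M = 573.714
Σ(x−M)² = 1362604.86; s = √(1362604.86/13) = 323.753
Cutoffs: 573.714 ± 3·323.753 → [-397.5, 1545.0]
Outside: 1675 → excluded.
Retained (n=13): Σ = 6357, mean = 6357/13 = 489.000

489 ms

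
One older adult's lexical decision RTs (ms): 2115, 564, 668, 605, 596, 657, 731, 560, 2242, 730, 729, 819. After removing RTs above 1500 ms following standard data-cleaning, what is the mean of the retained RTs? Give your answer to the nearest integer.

Excluded: 2115, 2242
Retained (n=10): Σ = 6659
Mean = 6659/10 = 665.9000

666 ms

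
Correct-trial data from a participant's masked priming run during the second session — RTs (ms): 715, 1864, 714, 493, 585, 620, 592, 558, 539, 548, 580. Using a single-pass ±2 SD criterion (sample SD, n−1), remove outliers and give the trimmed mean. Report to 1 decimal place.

n = 11, ΣRT = 7808, M = 709.818
Σ(x−M)² = 1511983.64; s = √(1511983.64/10) = 388.842
Cutoffs: 709.818 ± 2·388.842 → [-67.9, 1487.5]
Outside: 1864 → excluded.
Retained (n=10): Σ = 5944, mean = 5944/10 = 594.400

594.4 ms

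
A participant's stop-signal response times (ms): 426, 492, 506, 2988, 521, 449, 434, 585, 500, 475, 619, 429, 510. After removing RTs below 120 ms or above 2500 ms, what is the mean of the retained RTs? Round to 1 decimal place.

Excluded: 2988
Retained (n=12): Σ = 5946
Mean = 5946/12 = 495.5000

495.5 ms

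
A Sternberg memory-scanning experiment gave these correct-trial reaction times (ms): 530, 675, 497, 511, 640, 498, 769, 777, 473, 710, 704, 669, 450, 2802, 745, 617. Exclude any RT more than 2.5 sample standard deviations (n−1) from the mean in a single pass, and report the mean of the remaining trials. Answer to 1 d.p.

617.7 ms

n = 16, ΣRT = 12067, M = 754.188
Σ(x−M)² = 4656992.44; s = √(4656992.44/15) = 557.195
Cutoffs: 754.188 ± 2.5·557.195 → [-638.8, 2147.2]
Outside: 2802 → excluded.
Retained (n=15): Σ = 9265, mean = 9265/15 = 617.667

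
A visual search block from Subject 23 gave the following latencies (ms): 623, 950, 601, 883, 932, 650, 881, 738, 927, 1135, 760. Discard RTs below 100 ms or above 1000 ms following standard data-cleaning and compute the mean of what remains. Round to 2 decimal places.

794.50 ms

Excluded: 1135
Retained (n=10): Σ = 7945
Mean = 7945/10 = 794.5000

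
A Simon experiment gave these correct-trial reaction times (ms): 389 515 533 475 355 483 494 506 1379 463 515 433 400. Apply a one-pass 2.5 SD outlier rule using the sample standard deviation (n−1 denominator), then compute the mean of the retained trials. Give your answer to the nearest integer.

n = 13, ΣRT = 6940, M = 533.846
Σ(x−M)² = 809477.69; s = √(809477.69/12) = 259.724
Cutoffs: 533.846 ± 2.5·259.724 → [-115.5, 1183.2]
Outside: 1379 → excluded.
Retained (n=12): Σ = 5561, mean = 5561/12 = 463.417

463 ms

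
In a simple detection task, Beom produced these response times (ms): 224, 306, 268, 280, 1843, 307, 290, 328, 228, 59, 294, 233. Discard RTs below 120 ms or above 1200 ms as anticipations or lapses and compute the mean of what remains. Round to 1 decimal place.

Excluded: 59, 1843
Retained (n=10): Σ = 2758
Mean = 2758/10 = 275.8000

275.8 ms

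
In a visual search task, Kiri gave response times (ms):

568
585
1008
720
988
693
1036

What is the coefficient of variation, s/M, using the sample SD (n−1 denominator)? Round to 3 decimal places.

0.256

n = 7, Σ = 5598, M = 799.7143
Σ(x−M)² = 252201.429; s = √(252201.429/6) = 205.0209
CV = 205.0209 / 799.7143 = 0.25637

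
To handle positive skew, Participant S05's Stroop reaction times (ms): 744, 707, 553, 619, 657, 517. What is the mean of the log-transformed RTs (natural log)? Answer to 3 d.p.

6.442

ln(RT): 6.6120, 6.5610, 6.3154, 6.4281, 6.4877, 6.2480
Σ ln(RT) = 38.6523
Mean = 38.6523/6 = 6.44204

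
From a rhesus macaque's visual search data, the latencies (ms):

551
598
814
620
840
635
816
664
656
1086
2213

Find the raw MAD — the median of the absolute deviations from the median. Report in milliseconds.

Sorted: 551, 598, 620, 635, 656, 664, 814, 816, 840, 1086, 2213 → median = 664
|x − 664|: 113, 66, 150, 44, 176, 29, 152, 0, 8, 422, 1549
Sorted deviations: 0, 8, 29, 44, 66, 113, 150, 152, 176, 422, 1549 → MAD = 113

113 ms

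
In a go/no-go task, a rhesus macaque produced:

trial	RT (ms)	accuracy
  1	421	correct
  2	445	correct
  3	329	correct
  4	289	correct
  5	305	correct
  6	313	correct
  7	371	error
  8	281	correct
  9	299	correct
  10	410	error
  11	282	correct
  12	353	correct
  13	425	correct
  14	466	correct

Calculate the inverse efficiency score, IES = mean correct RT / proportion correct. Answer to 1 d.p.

Correct trials (n=12): 421, 445, 329, 289, 305, 313, 281, 299, 282, 353, 425, 466
Mean correct RT = 4208/12 = 350.6667 ms
Proportion correct = 12/14
IES = 350.6667 / (12/14) = 409.111 ms

409.1 ms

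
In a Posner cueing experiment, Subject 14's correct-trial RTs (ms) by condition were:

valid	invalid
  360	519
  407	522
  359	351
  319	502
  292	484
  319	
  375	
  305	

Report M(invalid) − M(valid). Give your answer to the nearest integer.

134 ms

M(valid) = 2736/8 = 342.000
M(invalid) = 2378/5 = 475.600
Difference = 475.600 − 342.000 = 133.600 ms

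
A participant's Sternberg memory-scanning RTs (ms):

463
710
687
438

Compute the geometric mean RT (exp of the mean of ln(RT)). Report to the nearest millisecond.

561 ms

ln(RT): 6.1377, 6.5653, 6.5323, 6.0822
Mean ln(RT) = 25.3175/4 = 6.32939
Geometric mean = exp(6.32939) = 560.81 ms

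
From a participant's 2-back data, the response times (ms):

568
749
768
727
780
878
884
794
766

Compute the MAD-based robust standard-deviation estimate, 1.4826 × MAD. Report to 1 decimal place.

Sorted: 568, 727, 749, 766, 768, 780, 794, 878, 884 → median = 768
|x − 768| sorted: 0, 2, 12, 19, 26, 41, 110, 116, 200 → MAD = 26
Robust SD ≈ 1.4826 × 26 = 38.548

38.5 ms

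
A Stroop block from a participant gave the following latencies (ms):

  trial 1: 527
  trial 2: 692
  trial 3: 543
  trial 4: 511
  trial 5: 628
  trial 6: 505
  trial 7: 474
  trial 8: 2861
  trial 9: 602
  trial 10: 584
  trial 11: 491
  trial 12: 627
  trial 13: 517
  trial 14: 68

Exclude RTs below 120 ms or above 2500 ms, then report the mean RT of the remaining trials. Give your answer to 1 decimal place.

558.4 ms

Excluded: 68, 2861
Retained (n=12): Σ = 6701
Mean = 6701/12 = 558.4167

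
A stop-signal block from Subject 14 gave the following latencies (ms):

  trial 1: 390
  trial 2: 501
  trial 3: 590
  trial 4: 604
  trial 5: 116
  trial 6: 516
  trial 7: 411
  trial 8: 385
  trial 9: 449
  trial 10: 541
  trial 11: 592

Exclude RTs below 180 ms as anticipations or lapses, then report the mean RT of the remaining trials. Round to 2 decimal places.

497.90 ms

Excluded: 116
Retained (n=10): Σ = 4979
Mean = 4979/10 = 497.9000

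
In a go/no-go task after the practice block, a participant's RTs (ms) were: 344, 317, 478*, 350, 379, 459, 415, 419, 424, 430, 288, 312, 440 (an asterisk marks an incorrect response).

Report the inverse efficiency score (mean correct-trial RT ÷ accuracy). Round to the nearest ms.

413 ms

Correct trials (n=12): 344, 317, 350, 379, 459, 415, 419, 424, 430, 288, 312, 440
Mean correct RT = 4577/12 = 381.4167 ms
Proportion correct = 12/13
IES = 381.4167 / (12/13) = 413.201 ms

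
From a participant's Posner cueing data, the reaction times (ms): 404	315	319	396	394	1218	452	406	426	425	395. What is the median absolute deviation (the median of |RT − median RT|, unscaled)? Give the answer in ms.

Sorted: 315, 319, 394, 395, 396, 404, 406, 425, 426, 452, 1218 → median = 404
|x − 404|: 0, 89, 85, 8, 10, 814, 48, 2, 22, 21, 9
Sorted deviations: 0, 2, 8, 9, 10, 21, 22, 48, 85, 89, 814 → MAD = 21

21 ms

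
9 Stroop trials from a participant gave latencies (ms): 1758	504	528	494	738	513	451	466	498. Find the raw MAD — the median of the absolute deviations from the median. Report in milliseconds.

Sorted: 451, 466, 494, 498, 504, 513, 528, 738, 1758 → median = 504
|x − 504|: 1254, 0, 24, 10, 234, 9, 53, 38, 6
Sorted deviations: 0, 6, 9, 10, 24, 38, 53, 234, 1254 → MAD = 24

24 ms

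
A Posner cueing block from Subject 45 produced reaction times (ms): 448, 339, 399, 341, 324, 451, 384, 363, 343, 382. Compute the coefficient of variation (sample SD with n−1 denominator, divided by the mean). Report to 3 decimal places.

n = 10, Σ = 3774, M = 377.4000
Σ(x−M)² = 17974.400; s = √(17974.400/9) = 44.6895
CV = 44.6895 / 377.4000 = 0.11841

0.118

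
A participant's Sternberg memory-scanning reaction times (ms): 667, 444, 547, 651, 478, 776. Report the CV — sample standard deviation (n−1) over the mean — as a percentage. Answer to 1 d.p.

n = 6, Σ = 3563, M = 593.8333
Σ(x−M)² = 79866.833; s = √(79866.833/5) = 126.3858
CV = 126.3858 / 593.8333 = 0.21283 = 21.283%

21.3%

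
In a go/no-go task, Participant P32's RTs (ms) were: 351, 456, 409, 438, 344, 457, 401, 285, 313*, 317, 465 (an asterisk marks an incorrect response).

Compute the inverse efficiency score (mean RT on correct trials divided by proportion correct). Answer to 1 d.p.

431.5 ms

Correct trials (n=10): 351, 456, 409, 438, 344, 457, 401, 285, 317, 465
Mean correct RT = 3923/10 = 392.3000 ms
Proportion correct = 10/11
IES = 392.3000 / (10/11) = 431.530 ms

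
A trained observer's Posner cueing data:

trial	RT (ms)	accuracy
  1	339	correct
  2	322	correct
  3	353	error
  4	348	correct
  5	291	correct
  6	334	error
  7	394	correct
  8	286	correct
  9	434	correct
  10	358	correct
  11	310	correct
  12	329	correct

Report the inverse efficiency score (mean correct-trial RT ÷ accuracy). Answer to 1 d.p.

409.3 ms

Correct trials (n=10): 339, 322, 348, 291, 394, 286, 434, 358, 310, 329
Mean correct RT = 3411/10 = 341.1000 ms
Proportion correct = 10/12
IES = 341.1000 / (10/12) = 409.320 ms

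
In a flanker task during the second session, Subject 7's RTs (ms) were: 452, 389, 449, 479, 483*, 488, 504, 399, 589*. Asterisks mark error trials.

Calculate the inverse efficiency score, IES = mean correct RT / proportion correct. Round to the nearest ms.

580 ms

Correct trials (n=7): 452, 389, 449, 479, 488, 504, 399
Mean correct RT = 3160/7 = 451.4286 ms
Proportion correct = 7/9
IES = 451.4286 / (7/9) = 580.408 ms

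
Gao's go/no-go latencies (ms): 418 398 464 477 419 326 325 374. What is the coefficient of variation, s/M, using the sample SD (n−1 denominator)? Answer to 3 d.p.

0.142

n = 8, Σ = 3201, M = 400.1250
Σ(x−M)² = 22490.875; s = √(22490.875/7) = 56.6832
CV = 56.6832 / 400.1250 = 0.14166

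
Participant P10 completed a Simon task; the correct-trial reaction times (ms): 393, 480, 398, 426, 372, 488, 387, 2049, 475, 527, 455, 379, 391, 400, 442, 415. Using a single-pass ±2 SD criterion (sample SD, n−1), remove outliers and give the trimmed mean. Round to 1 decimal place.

n = 16, ΣRT = 8477, M = 529.812
Σ(x−M)² = 2492696.44; s = √(2492696.44/15) = 407.652
Cutoffs: 529.812 ± 2·407.652 → [-285.5, 1345.1]
Outside: 2049 → excluded.
Retained (n=15): Σ = 6428, mean = 6428/15 = 428.533

428.5 ms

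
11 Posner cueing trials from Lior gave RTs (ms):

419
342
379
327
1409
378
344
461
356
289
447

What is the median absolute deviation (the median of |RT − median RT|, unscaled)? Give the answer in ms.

41 ms

Sorted: 289, 327, 342, 344, 356, 378, 379, 419, 447, 461, 1409 → median = 378
|x − 378|: 41, 36, 1, 51, 1031, 0, 34, 83, 22, 89, 69
Sorted deviations: 0, 1, 22, 34, 36, 41, 51, 69, 83, 89, 1031 → MAD = 41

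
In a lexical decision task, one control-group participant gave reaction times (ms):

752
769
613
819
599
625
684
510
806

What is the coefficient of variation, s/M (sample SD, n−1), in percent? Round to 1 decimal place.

15.5%

n = 9, Σ = 6177, M = 686.3333
Σ(x−M)² = 90932.000; s = √(90932.000/8) = 106.6138
CV = 106.6138 / 686.3333 = 0.15534 = 15.534%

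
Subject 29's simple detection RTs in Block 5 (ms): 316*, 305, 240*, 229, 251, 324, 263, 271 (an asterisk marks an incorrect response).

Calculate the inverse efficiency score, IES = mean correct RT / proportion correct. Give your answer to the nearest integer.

Correct trials (n=6): 305, 229, 251, 324, 263, 271
Mean correct RT = 1643/6 = 273.8333 ms
Proportion correct = 6/8
IES = 273.8333 / (6/8) = 365.111 ms

365 ms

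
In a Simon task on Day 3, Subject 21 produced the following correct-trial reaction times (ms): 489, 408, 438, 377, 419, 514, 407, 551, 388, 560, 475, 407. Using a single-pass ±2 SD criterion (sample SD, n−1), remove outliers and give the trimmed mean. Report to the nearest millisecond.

n = 12, ΣRT = 5433, M = 452.750
Σ(x−M)² = 44192.25; s = √(44192.25/11) = 63.384
Cutoffs: 452.750 ± 2·63.384 → [326.0, 579.5]
No RTs fall outside the cutoffs; all 12 retained. Mean = 5433/12 = 452.750

453 ms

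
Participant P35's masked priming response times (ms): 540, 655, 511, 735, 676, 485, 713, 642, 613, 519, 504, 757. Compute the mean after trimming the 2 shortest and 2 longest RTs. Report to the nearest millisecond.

Sorted: 485, 504, 511, 519, 540, 613, 642, 655, 676, 713, 735, 757
Drop lowest 2 (485, 504) and highest 2 (735, 757)
Remaining (n=8): Σ = 4869, mean = 4869/8 = 608.625

609 ms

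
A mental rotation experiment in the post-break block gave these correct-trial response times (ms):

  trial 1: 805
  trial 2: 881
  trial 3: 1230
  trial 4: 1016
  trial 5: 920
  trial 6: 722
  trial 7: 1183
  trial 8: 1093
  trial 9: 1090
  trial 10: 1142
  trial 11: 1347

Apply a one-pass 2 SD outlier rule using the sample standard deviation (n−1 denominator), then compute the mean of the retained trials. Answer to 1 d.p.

n = 11, ΣRT = 11429, M = 1039.000
Σ(x−M)² = 363106.00; s = √(363106.00/10) = 190.553
Cutoffs: 1039.000 ± 2·190.553 → [657.9, 1420.1]
No RTs fall outside the cutoffs; all 11 retained. Mean = 11429/11 = 1039.000

1039.0 ms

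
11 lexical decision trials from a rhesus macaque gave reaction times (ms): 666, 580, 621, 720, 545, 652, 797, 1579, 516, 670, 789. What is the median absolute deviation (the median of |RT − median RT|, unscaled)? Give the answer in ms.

86 ms

Sorted: 516, 545, 580, 621, 652, 666, 670, 720, 789, 797, 1579 → median = 666
|x − 666|: 0, 86, 45, 54, 121, 14, 131, 913, 150, 4, 123
Sorted deviations: 0, 4, 14, 45, 54, 86, 121, 123, 131, 150, 913 → MAD = 86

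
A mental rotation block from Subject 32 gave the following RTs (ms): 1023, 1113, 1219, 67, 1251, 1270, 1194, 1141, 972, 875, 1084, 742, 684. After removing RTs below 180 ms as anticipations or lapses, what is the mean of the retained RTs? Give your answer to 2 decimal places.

Excluded: 67
Retained (n=12): Σ = 12568
Mean = 12568/12 = 1047.3333

1047.33 ms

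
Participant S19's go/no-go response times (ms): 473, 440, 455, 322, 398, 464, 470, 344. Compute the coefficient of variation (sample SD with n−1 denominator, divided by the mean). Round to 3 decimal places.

n = 8, Σ = 3366, M = 420.7500
Σ(x−M)² = 24729.500; s = √(24729.500/7) = 59.4372
CV = 59.4372 / 420.7500 = 0.14126

0.141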